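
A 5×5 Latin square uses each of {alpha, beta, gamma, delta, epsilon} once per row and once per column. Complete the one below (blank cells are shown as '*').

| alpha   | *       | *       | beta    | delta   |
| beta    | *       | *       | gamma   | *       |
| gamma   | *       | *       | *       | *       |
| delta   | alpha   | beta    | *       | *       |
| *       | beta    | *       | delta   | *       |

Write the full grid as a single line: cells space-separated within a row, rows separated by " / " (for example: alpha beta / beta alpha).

row 4 has {alpha,beta,delta}; column 4 has {beta,gamma,delta} — only epsilon is left for (r4,c4).
row 4 has {alpha,beta,delta,epsilon}; column 5 has {delta} — only gamma is left for (r4,c5).
row 5 has {beta,delta}; column 1 has {alpha,beta,gamma,delta} — only epsilon is left for (r5,c1).
row 5 has {beta,delta,epsilon}; column 5 has {gamma,delta} — only alpha is left for (r5,c5).
row 2 has {beta,gamma}; column 5 has {alpha,gamma,delta} — only epsilon is left for (r2,c5).
row 3 has {gamma}; column 4 has {beta,gamma,delta,epsilon} — only alpha is left for (r3,c4).
row 3 has {alpha,gamma}; column 5 has {alpha,gamma,delta,epsilon} — only beta is left for (r3,c5).
row 5 has {alpha,beta,delta,epsilon}; column 3 has {beta} — only gamma is left for (r5,c3).
row 1 has {alpha,beta,delta}; column 3 has {beta,gamma} — only epsilon is left for (r1,c3).
row 2 has {beta,gamma,epsilon}; column 2 has {alpha,beta} — only delta is left for (r2,c2).
row 2 has {beta,gamma,delta,epsilon}; column 3 has {beta,gamma,epsilon} — only alpha is left for (r2,c3).
row 3 has {alpha,beta,gamma}; column 2 has {alpha,beta,delta} — only epsilon is left for (r3,c2).
row 3 has {alpha,beta,gamma,epsilon}; column 3 has {alpha,beta,gamma,epsilon} — only delta is left for (r3,c3).
row 1 has {alpha,beta,delta,epsilon}; column 2 has {alpha,beta,delta,epsilon} — only gamma is left for (r1,c2).

alpha gamma epsilon beta delta / beta delta alpha gamma epsilon / gamma epsilon delta alpha beta / delta alpha beta epsilon gamma / epsilon beta gamma delta alpha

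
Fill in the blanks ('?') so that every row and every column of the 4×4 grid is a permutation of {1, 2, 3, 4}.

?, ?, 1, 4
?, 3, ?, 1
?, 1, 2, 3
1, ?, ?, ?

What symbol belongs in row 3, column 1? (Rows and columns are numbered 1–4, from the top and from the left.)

(r1,c2): row 1 has {1,4}; column 2 has {1,3}, so it must be 2.
(r2,c3): row 2 has {1,3}; column 3 has {1,2}, so it must be 4.
(r3,c1): row 3 has {1,2,3}; column 1 has {1}, so it must be 4.

4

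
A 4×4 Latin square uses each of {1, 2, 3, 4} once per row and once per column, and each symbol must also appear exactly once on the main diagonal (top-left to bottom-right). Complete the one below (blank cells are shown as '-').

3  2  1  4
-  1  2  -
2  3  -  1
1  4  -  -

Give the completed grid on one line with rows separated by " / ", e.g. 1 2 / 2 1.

3 2 1 4 / 4 1 2 3 / 2 3 4 1 / 1 4 3 2

At row 2, column 1: row 2 has {1,2}; column 1 has {1,2,3}; that leaves 4.
At row 2, column 4: row 2 has {1,2,4}; column 4 has {1,4}; that leaves 3.
At row 3, column 3: row 3 has {1,2,3}; column 3 has {1,2}; the diagonal has {1,3}; that leaves 4.
At row 4, column 3: row 4 has {1,4}; column 3 has {1,2,4}; that leaves 3.
At row 4, column 4: row 4 has {1,3,4}; column 4 has {1,3,4}; the diagonal has {1,3,4}; that leaves 2.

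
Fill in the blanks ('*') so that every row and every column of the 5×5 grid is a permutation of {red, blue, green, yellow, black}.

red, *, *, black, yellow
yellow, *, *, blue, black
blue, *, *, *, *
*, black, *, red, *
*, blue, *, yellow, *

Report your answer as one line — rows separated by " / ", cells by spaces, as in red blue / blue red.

red green blue black yellow / yellow red green blue black / blue yellow black green red / green black yellow red blue / black blue red yellow green

(r1,c2) = green
(r1,c3) = blue
(r2,c2) = red
(r2,c3) = green
(r3,c2) = yellow
(r3,c4) = green
(r3,c5) = red
(r4,c1) = green
(r4,c3) = yellow
(r4,c5) = blue
(r5,c1) = black
(r5,c3) = red
(r5,c5) = green
(r3,c3) = black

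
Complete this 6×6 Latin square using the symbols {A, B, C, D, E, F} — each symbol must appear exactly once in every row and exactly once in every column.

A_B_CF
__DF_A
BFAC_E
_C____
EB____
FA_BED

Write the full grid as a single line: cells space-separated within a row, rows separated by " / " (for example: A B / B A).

At row 2, column 1: row 2 has {A,D,F}; column 1 has {A,B,E,F}; that leaves C.
At row 2, column 2: row 2 has {A,C,D,F}; column 2 has {A,B,C,F}; that leaves E.
At row 2, column 5: row 2 has {A,C,D,E,F}; column 5 has {C,E}; that leaves B.
At row 3, column 5: row 3 has {A,B,C,E,F}; column 5 has {B,C,E}; that leaves D.
At row 4, column 1: row 4 has {C}; column 1 has {A,B,C,E,F}; that leaves D.
At row 4, column 6: row 4 has {C,D}; column 6 has {A,D,E,F}; that leaves B.
At row 5, column 6: row 5 has {B,E}; column 6 has {A,B,D,E,F}; that leaves C.
At row 6, column 3: row 6 has {A,B,D,E,F}; column 3 has {A,B,D}; that leaves C.
At row 1, column 2: row 1 has {A,B,C,F}; column 2 has {A,B,C,E,F}; that leaves D.
At row 1, column 4: row 1 has {A,B,C,D,F}; column 4 has {B,C,F}; that leaves E.
At row 4, column 4: row 4 has {B,C,D}; column 4 has {B,C,E,F}; that leaves A.
At row 4, column 5: row 4 has {A,B,C,D}; column 5 has {B,C,D,E}; that leaves F.
At row 5, column 3: row 5 has {B,C,E}; column 3 has {A,B,C,D}; that leaves F.
At row 5, column 4: row 5 has {B,C,E,F}; column 4 has {A,B,C,E,F}; that leaves D.
At row 5, column 5: row 5 has {B,C,D,E,F}; column 5 has {B,C,D,E,F}; that leaves A.
At row 4, column 3: row 4 has {A,B,C,D,F}; column 3 has {A,B,C,D,F}; that leaves E.

A D B E C F / C E D F B A / B F A C D E / D C E A F B / E B F D A C / F A C B E D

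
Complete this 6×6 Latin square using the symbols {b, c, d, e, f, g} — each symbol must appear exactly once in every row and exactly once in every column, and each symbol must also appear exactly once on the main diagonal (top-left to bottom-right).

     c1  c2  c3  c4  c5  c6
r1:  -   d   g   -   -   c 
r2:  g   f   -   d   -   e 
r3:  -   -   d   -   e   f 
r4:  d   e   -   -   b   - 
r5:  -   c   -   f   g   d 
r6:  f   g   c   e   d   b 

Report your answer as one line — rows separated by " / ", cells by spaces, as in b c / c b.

e d g b f c / g f b d c e / c b d g e f / d e f c b g / b c e f g d / f g c e d b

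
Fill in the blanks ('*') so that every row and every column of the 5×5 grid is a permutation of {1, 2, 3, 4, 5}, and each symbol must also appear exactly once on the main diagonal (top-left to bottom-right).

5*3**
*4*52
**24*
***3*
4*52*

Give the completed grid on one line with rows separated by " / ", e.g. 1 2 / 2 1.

5 2 3 1 4 / 3 4 1 5 2 / 1 5 2 4 3 / 2 1 4 3 5 / 4 3 5 2 1

Cell (r1,c4): row 1 has {3,5}; column 4 has {2,3,4,5} → 1.
Cell (r1,c5): row 1 has {1,3,5}; column 5 has {2} → 4.
Cell (r2,c3): row 2 has {2,4,5}; column 3 has {2,3,5} → 1.
Cell (r4,c3): row 4 has {3}; column 3 has {1,2,3,5} → 4.
Cell (r5,c5): row 5 has {2,4,5}; column 5 has {2,4}; the diagonal has {2,3,4,5} → 1.
Cell (r1,c2): row 1 has {1,3,4,5}; column 2 has {4} → 2.
Cell (r2,c1): row 2 has {1,2,4,5}; column 1 has {4,5} → 3.
Cell (r3,c1): row 3 has {2,4}; column 1 has {3,4,5} → 1.
Cell (r4,c1): row 4 has {3,4}; column 1 has {1,3,4,5} → 2.
Cell (r4,c5): row 4 has {2,3,4}; column 5 has {1,2,4} → 5.
Cell (r5,c2): row 5 has {1,2,4,5}; column 2 has {2,4} → 3.
Cell (r3,c2): row 3 has {1,2,4}; column 2 has {2,3,4} → 5.
Cell (r3,c5): row 3 has {1,2,4,5}; column 5 has {1,2,4,5} → 3.
Cell (r4,c2): row 4 has {2,3,4,5}; column 2 has {2,3,4,5} → 1.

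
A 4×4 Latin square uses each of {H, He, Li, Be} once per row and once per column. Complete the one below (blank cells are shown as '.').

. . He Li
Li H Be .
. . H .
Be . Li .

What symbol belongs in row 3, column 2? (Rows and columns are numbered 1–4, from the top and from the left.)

Li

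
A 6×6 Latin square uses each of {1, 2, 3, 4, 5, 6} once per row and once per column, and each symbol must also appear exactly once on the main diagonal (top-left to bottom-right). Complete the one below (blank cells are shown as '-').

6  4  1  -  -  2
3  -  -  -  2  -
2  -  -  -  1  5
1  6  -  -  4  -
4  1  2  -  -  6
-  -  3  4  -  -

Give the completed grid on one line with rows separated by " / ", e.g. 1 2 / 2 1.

6 4 1 3 5 2 / 3 5 6 1 2 4 / 2 3 4 6 1 5 / 1 6 5 2 4 3 / 4 1 2 5 3 6 / 5 2 3 4 6 1

(r2,c2) = 5
(r3,c2) = 3
(r3,c3) = 4
(r3,c4) = 6
(r4,c3) = 5
(r4,c6) = 3
(r5,c5) = 3
(r6,c1) = 5
(r6,c2) = 2
(r6,c5) = 6
(r6,c6) = 1
(r1,c5) = 5
(r2,c3) = 6
(r2,c4) = 1
(r2,c6) = 4
(r4,c4) = 2
(r5,c4) = 5
(r1,c4) = 3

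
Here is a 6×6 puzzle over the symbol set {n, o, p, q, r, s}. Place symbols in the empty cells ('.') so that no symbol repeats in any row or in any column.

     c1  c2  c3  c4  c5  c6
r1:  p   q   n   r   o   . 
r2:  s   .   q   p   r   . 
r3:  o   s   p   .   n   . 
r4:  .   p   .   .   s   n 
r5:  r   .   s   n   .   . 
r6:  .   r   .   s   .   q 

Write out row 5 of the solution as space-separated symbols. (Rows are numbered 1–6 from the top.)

r o s n q p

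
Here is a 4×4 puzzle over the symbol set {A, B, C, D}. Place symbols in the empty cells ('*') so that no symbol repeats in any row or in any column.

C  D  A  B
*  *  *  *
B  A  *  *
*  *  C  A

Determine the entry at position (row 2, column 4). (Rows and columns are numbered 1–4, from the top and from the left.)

D

Cell (r3,c3): row 3 has {A,B}; column 3 has {A,C} → D.
Cell (r3,c4): row 3 has {A,B,D}; column 4 has {A,B} → C.
Cell (r4,c1): row 4 has {A,C}; column 1 has {B,C} → D.
Cell (r4,c2): row 4 has {A,C,D}; column 2 has {A,D} → B.
Cell (r2,c1): row 2 is empty so far; column 1 has {B,C,D} → A.
Cell (r2,c2): row 2 has {A}; column 2 has {A,B,D} → C.
Cell (r2,c3): row 2 has {A,C}; column 3 has {A,C,D} → B.
Cell (r2,c4): row 2 has {A,B,C}; column 4 has {A,B,C} → D.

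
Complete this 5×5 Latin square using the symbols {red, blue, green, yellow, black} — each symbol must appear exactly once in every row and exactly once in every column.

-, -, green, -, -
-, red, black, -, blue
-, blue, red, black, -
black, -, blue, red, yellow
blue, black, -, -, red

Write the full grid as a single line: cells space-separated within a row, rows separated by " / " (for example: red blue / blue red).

row 1 has {green}; column 2 has {red,blue,black} — only yellow is left for (r1,c2).
row 1 has {green,yellow}; column 4 has {red,black} — only blue is left for (r1,c4).
row 1 has {blue,green,yellow}; column 5 has {red,blue,yellow} — only black is left for (r1,c5).
row 3 has {red,blue,black}; column 5 has {red,blue,yellow,black} — only green is left for (r3,c5).
row 4 has {red,blue,yellow,black}; column 2 has {red,blue,yellow,black} — only green is left for (r4,c2).
row 5 has {red,blue,black}; column 3 has {red,blue,green,black} — only yellow is left for (r5,c3).
row 5 has {red,blue,yellow,black}; column 4 has {red,blue,black} — only green is left for (r5,c4).
row 1 has {blue,green,yellow,black}; column 1 has {blue,black} — only red is left for (r1,c1).
row 2 has {red,blue,black}; column 4 has {red,blue,green,black} — only yellow is left for (r2,c4).
row 3 has {red,blue,green,black}; column 1 has {red,blue,black} — only yellow is left for (r3,c1).
row 2 has {red,blue,yellow,black}; column 1 has {red,blue,yellow,black} — only green is left for (r2,c1).

red yellow green blue black / green red black yellow blue / yellow blue red black green / black green blue red yellow / blue black yellow green red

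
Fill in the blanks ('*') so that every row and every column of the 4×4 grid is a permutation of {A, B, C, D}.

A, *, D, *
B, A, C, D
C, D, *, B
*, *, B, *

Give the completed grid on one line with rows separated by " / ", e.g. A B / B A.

A B D C / B A C D / C D A B / D C B A

Cell (r1,c4): row 1 has {A,D}; column 4 has {B,D} → C.
Cell (r3,c3): row 3 has {B,C,D}; column 3 has {B,C,D} → A.
Cell (r4,c1): row 4 has {B}; column 1 has {A,B,C} → D.
Cell (r4,c2): row 4 has {B,D}; column 2 has {A,D} → C.
Cell (r4,c4): row 4 has {B,C,D}; column 4 has {B,C,D} → A.
Cell (r1,c2): row 1 has {A,C,D}; column 2 has {A,C,D} → B.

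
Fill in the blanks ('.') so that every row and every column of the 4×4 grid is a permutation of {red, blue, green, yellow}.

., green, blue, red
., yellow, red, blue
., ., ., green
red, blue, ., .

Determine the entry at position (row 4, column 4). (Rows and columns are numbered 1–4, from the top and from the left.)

yellow

(r1,c1) = yellow
(r2,c1) = green
(r3,c1) = blue
(r3,c2) = red
(r3,c3) = yellow
(r4,c3) = green
(r4,c4) = yellow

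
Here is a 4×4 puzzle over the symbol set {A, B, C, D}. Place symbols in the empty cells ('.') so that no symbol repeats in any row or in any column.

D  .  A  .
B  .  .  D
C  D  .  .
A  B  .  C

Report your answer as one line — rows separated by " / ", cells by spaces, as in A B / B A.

row 1 has {A,D}; column 2 has {B,D} — only C is left for (r1,c2).
row 1 has {A,C,D}; column 4 has {C,D} — only B is left for (r1,c4).
row 2 has {B,D}; column 2 has {B,C,D} — only A is left for (r2,c2).
row 2 has {A,B,D}; column 3 has {A} — only C is left for (r2,c3).
row 3 has {C,D}; column 3 has {A,C} — only B is left for (r3,c3).
row 3 has {B,C,D}; column 4 has {B,C,D} — only A is left for (r3,c4).
row 4 has {A,B,C}; column 3 has {A,B,C} — only D is left for (r4,c3).

D C A B / B A C D / C D B A / A B D C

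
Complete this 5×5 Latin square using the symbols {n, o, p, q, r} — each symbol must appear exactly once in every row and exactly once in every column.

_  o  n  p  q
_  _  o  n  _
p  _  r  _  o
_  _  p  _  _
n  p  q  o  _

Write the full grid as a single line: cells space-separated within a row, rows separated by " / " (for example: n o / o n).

row 1 has {n,o,p,q}; column 1 has {n,p} — only r is left for (r1,c1).
row 2 has {n,o}; column 1 has {n,p,r} — only q is left for (r2,c1).
row 2 has {n,o,q}; column 2 has {o,p} — only r is left for (r2,c2).
row 2 has {n,o,q,r}; column 5 has {o,q} — only p is left for (r2,c5).
row 3 has {o,p,r}; column 4 has {n,o,p} — only q is left for (r3,c4).
row 4 has {p}; column 1 has {n,p,q,r} — only o is left for (r4,c1).
row 4 has {o,p}; column 4 has {n,o,p,q} — only r is left for (r4,c4).
row 4 has {o,p,r}; column 5 has {o,p,q} — only n is left for (r4,c5).
row 5 has {n,o,p,q}; column 5 has {n,o,p,q} — only r is left for (r5,c5).
row 3 has {o,p,q,r}; column 2 has {o,p,r} — only n is left for (r3,c2).
row 4 has {n,o,p,r}; column 2 has {n,o,p,r} — only q is left for (r4,c2).

r o n p q / q r o n p / p n r q o / o q p r n / n p q o r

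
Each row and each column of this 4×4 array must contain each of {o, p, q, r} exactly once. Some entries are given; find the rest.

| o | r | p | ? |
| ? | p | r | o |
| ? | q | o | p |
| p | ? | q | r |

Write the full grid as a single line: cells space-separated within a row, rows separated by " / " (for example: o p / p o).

o r p q / q p r o / r q o p / p o q r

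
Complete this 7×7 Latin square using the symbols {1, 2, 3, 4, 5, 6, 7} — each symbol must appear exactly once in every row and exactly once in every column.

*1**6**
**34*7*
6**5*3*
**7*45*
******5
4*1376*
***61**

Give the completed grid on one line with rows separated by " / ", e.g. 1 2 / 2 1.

At row 3, column 5: row 3 has {3,5,6}; column 5 has {1,4,6,7}; that leaves 2.
At row 5, column 5: row 5 has {5}; column 5 has {1,2,4,6,7}; that leaves 3.
At row 6, column 7: row 6 has {1,3,4,6,7}; column 7 has {5}; that leaves 2.
At row 2, column 5: row 2 has {3,4,7}; column 5 has {1,2,3,4,6,7}; that leaves 5.
At row 3, column 3: row 3 has {2,3,5,6}; column 3 has {1,3,7}; that leaves 4.
At row 6, column 2: row 6 has {1,2,3,4,6,7}; column 2 has {1}; that leaves 5.
At row 3, column 2: row 3 has {2,3,4,5,6}; column 2 has {1,5}; that leaves 7.
At row 3, column 7: row 3 has {2,3,4,5,6,7}; column 7 has {2,5}; that leaves 1.
At row 2, column 7: row 2 has {3,4,5,7}; column 7 has {1,2,5}; that leaves 6.
At row 4, column 7: row 4 has {4,5,7}; column 7 has {1,2,5,6}; that leaves 3.
At row 2, column 2: row 2 has {3,4,5,6,7}; column 2 has {1,5,7}; that leaves 2.
At row 4, column 2: row 4 has {3,4,5,7}; column 2 has {1,2,5,7}; that leaves 6.
At row 5, column 2: row 5 has {3,5}; column 2 has {1,2,5,6,7}; that leaves 4.
At row 7, column 2: row 7 has {1,6}; column 2 has {1,2,4,5,6,7}; that leaves 3.
At row 2, column 1: row 2 has {2,3,4,5,6,7}; column 1 has {4,6}; that leaves 1.
At row 4, column 1: row 4 has {3,4,5,6,7}; column 1 has {1,4,6}; that leaves 2.
At row 4, column 4: row 4 has {2,3,4,5,6,7}; column 4 has {3,4,5,6}; that leaves 1.
At row 5, column 1: row 5 has {3,4,5}; column 1 has {1,2,4,6}; that leaves 7.
At row 5, column 4: row 5 has {3,4,5,7}; column 4 has {1,3,4,5,6}; that leaves 2.
At row 5, column 6: row 5 has {2,3,4,5,7}; column 6 has {3,5,6,7}; that leaves 1.
At row 7, column 1: row 7 has {1,3,6}; column 1 has {1,2,4,6,7}; that leaves 5.
At row 7, column 3: row 7 has {1,3,5,6}; column 3 has {1,3,4,7}; that leaves 2.
At row 7, column 6: row 7 has {1,2,3,5,6}; column 6 has {1,3,5,6,7}; that leaves 4.
At row 7, column 7: row 7 has {1,2,3,4,5,6}; column 7 has {1,2,3,5,6}; that leaves 7.
At row 1, column 1: row 1 has {1,6}; column 1 has {1,2,4,5,6,7}; that leaves 3.
At row 1, column 3: row 1 has {1,3,6}; column 3 has {1,2,3,4,7}; that leaves 5.
At row 1, column 4: row 1 has {1,3,5,6}; column 4 has {1,2,3,4,5,6}; that leaves 7.
At row 1, column 6: row 1 has {1,3,5,6,7}; column 6 has {1,3,4,5,6,7}; that leaves 2.
At row 1, column 7: row 1 has {1,2,3,5,6,7}; column 7 has {1,2,3,5,6,7}; that leaves 4.
At row 5, column 3: row 5 has {1,2,3,4,5,7}; column 3 has {1,2,3,4,5,7}; that leaves 6.

3 1 5 7 6 2 4 / 1 2 3 4 5 7 6 / 6 7 4 5 2 3 1 / 2 6 7 1 4 5 3 / 7 4 6 2 3 1 5 / 4 5 1 3 7 6 2 / 5 3 2 6 1 4 7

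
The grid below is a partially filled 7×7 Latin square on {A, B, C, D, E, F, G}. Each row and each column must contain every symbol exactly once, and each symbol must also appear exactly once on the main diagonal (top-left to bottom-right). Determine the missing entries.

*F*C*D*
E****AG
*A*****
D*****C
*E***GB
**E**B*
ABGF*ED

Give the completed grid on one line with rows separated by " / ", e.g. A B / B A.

Cell (r1,c1): row 1 has {C,D,F}; column 1 has {A,D,E}; the diagonal has {B,D} → G.
Cell (r2,c2): row 2 has {A,E,G}; column 2 has {A,B,E,F}; the diagonal has {B,D,G} → C.
Cell (r3,c3): row 3 has {A}; column 3 has {E,G}; the diagonal has {B,C,D,G} → F.
Cell (r3,c6): row 3 has {A,F}; column 6 has {A,B,D,E,G} → C.
Cell (r3,c7): row 3 has {A,C,F}; column 7 has {B,C,D,G} → E.
Cell (r4,c2): row 4 has {C,D}; column 2 has {A,B,C,E,F} → G.
Cell (r4,c6): row 4 has {C,D,G}; column 6 has {A,B,C,D,E,G} → F.
Cell (r5,c5): row 5 has {B,E,G}; column 5 is empty so far; the diagonal has {B,C,D,F,G} → A.
Cell (r6,c2): row 6 has {B,E}; column 2 has {A,B,C,E,F,G} → D.
Cell (r7,c5): row 7 has {A,B,D,E,F,G}; column 5 has {A} → C.
Cell (r1,c7): row 1 has {C,D,F,G}; column 7 has {B,C,D,E,G} → A.
Cell (r3,c1): row 3 has {A,C,E,F}; column 1 has {A,D,E,G} → B.
Cell (r4,c4): row 4 has {C,D,F,G}; column 4 has {C,F}; the diagonal has {A,B,C,D,F,G} → E.
Cell (r4,c5): row 4 has {C,D,E,F,G}; column 5 has {A,C} → B.
Cell (r5,c4): row 5 has {A,B,E,G}; column 4 has {C,E,F} → D.
Cell (r6,c7): row 6 has {B,D,E}; column 7 has {A,B,C,D,E,G} → F.
Cell (r1,c3): row 1 has {A,C,D,F,G}; column 3 has {E,F,G} → B.
Cell (r1,c5): row 1 has {A,B,C,D,F,G}; column 5 has {A,B,C} → E.
Cell (r2,c3): row 2 has {A,C,E,G}; column 3 has {B,E,F,G} → D.
Cell (r2,c4): row 2 has {A,C,D,E,G}; column 4 has {C,D,E,F} → B.
Cell (r2,c5): row 2 has {A,B,C,D,E,G}; column 5 has {A,B,C,E} → F.
Cell (r3,c4): row 3 has {A,B,C,E,F}; column 4 has {B,C,D,E,F} → G.
Cell (r3,c5): row 3 has {A,B,C,E,F,G}; column 5 has {A,B,C,E,F} → D.
Cell (r4,c3): row 4 has {B,C,D,E,F,G}; column 3 has {B,D,E,F,G} → A.
Cell (r5,c3): row 5 has {A,B,D,E,G}; column 3 has {A,B,D,E,F,G} → C.
Cell (r6,c1): row 6 has {B,D,E,F}; column 1 has {A,B,D,E,G} → C.
Cell (r6,c4): row 6 has {B,C,D,E,F}; column 4 has {B,C,D,E,F,G} → A.
Cell (r6,c5): row 6 has {A,B,C,D,E,F}; column 5 has {A,B,C,D,E,F} → G.
Cell (r5,c1): row 5 has {A,B,C,D,E,G}; column 1 has {A,B,C,D,E,G} → F.

G F B C E D A / E C D B F A G / B A F G D C E / D G A E B F C / F E C D A G B / C D E A G B F / A B G F C E D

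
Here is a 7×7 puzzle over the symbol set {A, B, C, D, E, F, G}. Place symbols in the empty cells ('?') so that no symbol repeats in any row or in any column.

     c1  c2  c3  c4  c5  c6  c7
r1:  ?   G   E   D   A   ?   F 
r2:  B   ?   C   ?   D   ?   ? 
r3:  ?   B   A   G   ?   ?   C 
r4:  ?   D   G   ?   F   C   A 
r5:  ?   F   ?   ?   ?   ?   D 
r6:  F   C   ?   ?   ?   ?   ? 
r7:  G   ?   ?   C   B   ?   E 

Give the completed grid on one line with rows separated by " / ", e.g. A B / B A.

C G E D A B F / B E C F D A G / D B A G E F C / E D G B F C A / A F B E C G D / F C D A G E B / G A F C B D E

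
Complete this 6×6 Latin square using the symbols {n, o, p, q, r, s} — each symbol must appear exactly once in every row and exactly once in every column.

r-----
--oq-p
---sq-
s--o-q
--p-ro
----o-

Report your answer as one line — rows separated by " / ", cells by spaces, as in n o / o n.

r o q p n s / n r o q s p / o p n s q r / s n r o p q / q s p n r o / p q s r o n

Cell (r2,c1): row 2 has {o,p,q}; column 1 has {r,s} → n.
Cell (r2,c5): row 2 has {n,o,p,q}; column 5 has {o,q,r} → s.
Cell (r5,c1): row 5 has {o,p,r}; column 1 has {n,r,s} → q.
Cell (r5,c4): row 5 has {o,p,q,r}; column 4 has {o,q,s} → n.
Cell (r6,c1): row 6 has {o}; column 1 has {n,q,r,s} → p.
Cell (r6,c4): row 6 has {o,p}; column 4 has {n,o,q,s} → r.
Cell (r1,c4): row 1 has {r}; column 4 has {n,o,q,r,s} → p.
Cell (r1,c5): row 1 has {p,r}; column 5 has {o,q,r,s} → n.
Cell (r1,c6): row 1 has {n,p,r}; column 6 has {o,p,q} → s.
Cell (r2,c2): row 2 has {n,o,p,q,s}; column 2 is empty so far → r.
Cell (r3,c1): row 3 has {q,s}; column 1 has {n,p,q,r,s} → o.
Cell (r4,c5): row 4 has {o,q,s}; column 5 has {n,o,q,r,s} → p.
Cell (r5,c2): row 5 has {n,o,p,q,r}; column 2 has {r} → s.
Cell (r6,c6): row 6 has {o,p,r}; column 6 has {o,p,q,s} → n.
Cell (r1,c3): row 1 has {n,p,r,s}; column 3 has {o,p} → q.
Cell (r3,c6): row 3 has {o,q,s}; column 6 has {n,o,p,q,s} → r.
Cell (r4,c2): row 4 has {o,p,q,s}; column 2 has {r,s} → n.
Cell (r4,c3): row 4 has {n,o,p,q,s}; column 3 has {o,p,q} → r.
Cell (r6,c2): row 6 has {n,o,p,r}; column 2 has {n,r,s} → q.
Cell (r6,c3): row 6 has {n,o,p,q,r}; column 3 has {o,p,q,r} → s.
Cell (r1,c2): row 1 has {n,p,q,r,s}; column 2 has {n,q,r,s} → o.
Cell (r3,c2): row 3 has {o,q,r,s}; column 2 has {n,o,q,r,s} → p.
Cell (r3,c3): row 3 has {o,p,q,r,s}; column 3 has {o,p,q,r,s} → n.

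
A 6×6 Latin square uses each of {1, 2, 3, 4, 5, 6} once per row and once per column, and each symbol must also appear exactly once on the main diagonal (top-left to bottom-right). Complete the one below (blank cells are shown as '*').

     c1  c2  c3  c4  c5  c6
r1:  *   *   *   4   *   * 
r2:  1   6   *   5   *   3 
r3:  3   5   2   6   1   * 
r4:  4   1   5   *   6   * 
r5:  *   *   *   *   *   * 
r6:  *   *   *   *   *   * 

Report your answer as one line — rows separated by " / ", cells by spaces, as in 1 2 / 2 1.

5 2 1 4 3 6 / 1 6 4 5 2 3 / 3 5 2 6 1 4 / 4 1 5 3 6 2 / 2 3 6 1 4 5 / 6 4 3 2 5 1

(r1,c1) = 5
(r2,c3) = 4
(r2,c5) = 2
(r3,c6) = 4
(r4,c4) = 3
(r4,c6) = 2
(r5,c5) = 4
(r6,c6) = 1
(r1,c5) = 3
(r1,c6) = 6
(r5,c6) = 5
(r6,c4) = 2
(r6,c5) = 5
(r1,c2) = 2
(r1,c3) = 1
(r5,c2) = 3
(r5,c3) = 6
(r5,c4) = 1
(r6,c1) = 6
(r6,c2) = 4
(r6,c3) = 3
(r5,c1) = 2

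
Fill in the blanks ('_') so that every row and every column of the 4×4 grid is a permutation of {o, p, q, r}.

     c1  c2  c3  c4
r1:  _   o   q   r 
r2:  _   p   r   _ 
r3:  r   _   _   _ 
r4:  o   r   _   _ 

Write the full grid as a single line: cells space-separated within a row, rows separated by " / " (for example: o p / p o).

p o q r / q p r o / r q o p / o r p q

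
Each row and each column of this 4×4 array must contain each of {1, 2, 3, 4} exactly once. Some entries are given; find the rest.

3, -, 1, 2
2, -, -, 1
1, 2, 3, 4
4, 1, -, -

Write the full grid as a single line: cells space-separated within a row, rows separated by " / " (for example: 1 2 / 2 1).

(r1,c2) = 4
(r2,c2) = 3
(r2,c3) = 4
(r4,c3) = 2
(r4,c4) = 3

3 4 1 2 / 2 3 4 1 / 1 2 3 4 / 4 1 2 3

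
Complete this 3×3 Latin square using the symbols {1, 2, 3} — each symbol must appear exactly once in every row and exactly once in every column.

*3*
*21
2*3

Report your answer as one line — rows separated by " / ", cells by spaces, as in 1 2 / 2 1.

1 3 2 / 3 2 1 / 2 1 3

At row 1, column 1: row 1 has {3}; column 1 has {2}; that leaves 1.
At row 1, column 3: row 1 has {1,3}; column 3 has {1,3}; that leaves 2.
At row 2, column 1: row 2 has {1,2}; column 1 has {1,2}; that leaves 3.
At row 3, column 2: row 3 has {2,3}; column 2 has {2,3}; that leaves 1.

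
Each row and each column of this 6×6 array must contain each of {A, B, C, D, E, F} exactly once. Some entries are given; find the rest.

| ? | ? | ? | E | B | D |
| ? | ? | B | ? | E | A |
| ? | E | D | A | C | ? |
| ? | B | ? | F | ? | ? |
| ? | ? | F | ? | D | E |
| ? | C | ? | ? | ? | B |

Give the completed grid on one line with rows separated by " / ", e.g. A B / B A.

A F C E B D / F D B C E A / B E D A C F / D B E F A C / C A F B D E / E C A D F B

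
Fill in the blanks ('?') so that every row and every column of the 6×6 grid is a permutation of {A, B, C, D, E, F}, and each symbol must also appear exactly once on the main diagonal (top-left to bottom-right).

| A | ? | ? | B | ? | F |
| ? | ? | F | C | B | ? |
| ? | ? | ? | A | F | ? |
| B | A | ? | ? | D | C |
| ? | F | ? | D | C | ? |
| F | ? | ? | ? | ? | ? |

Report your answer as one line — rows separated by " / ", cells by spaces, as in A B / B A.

A C D B E F / D E F C B A / C D B A F E / B A E F D C / E F A D C B / F B C E A D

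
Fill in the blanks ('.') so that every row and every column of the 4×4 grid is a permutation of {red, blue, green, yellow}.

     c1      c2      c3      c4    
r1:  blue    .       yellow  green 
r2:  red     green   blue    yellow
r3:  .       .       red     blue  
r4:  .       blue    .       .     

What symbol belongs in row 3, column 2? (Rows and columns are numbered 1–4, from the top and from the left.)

(r1,c2): row 1 has {blue,green,yellow}; column 2 has {blue,green}, so it must be red.
(r3,c2): row 3 has {red,blue}; column 2 has {red,blue,green}, so it must be yellow.

yellow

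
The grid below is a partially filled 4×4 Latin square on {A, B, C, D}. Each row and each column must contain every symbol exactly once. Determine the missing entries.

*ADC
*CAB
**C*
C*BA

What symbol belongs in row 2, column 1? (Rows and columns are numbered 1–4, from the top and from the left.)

D

(r1,c1): row 1 has {A,C,D}; column 1 has {C}, so it must be B.
(r2,c1): row 2 has {A,B,C}; column 1 has {B,C}, so it must be D.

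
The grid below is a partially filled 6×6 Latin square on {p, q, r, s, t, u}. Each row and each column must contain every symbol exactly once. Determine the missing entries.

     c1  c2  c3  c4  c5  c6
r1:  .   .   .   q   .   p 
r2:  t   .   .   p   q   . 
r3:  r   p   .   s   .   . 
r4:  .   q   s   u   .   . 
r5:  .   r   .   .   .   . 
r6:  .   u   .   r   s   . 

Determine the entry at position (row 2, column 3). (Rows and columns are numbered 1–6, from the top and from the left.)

r

(r2,c2): row 2 has {p,q,t}; column 2 has {p,q,r,u}, so it must be s.
(r4,c1): row 4 has {q,s,u}; column 1 has {r,t}, so it must be p.
(r5,c4): row 5 has {r}; column 4 has {p,q,r,s,u}, so it must be t.
(r6,c1): row 6 has {r,s,u}; column 1 has {p,r,t}, so it must be q.
(r6,c6): row 6 has {q,r,s,u}; column 6 has {p}, so it must be t.
(r1,c2): row 1 has {p,q}; column 2 has {p,q,r,s,u}, so it must be t.
(r4,c6): row 4 has {p,q,s,u}; column 6 has {p,t}, so it must be r.
(r6,c3): row 6 has {q,r,s,t,u}; column 3 has {s}, so it must be p.
(r2,c6): row 2 has {p,q,s,t}; column 6 has {p,r,t}, so it must be u.
(r3,c6): row 3 has {p,r,s}; column 6 has {p,r,t,u}, so it must be q.
(r4,c5): row 4 has {p,q,r,s,u}; column 5 has {q,s}, so it must be t.
(r5,c6): row 5 has {r,t}; column 6 has {p,q,r,t,u}, so it must be s.
(r2,c3): row 2 has {p,q,s,t,u}; column 3 has {p,s}, so it must be r.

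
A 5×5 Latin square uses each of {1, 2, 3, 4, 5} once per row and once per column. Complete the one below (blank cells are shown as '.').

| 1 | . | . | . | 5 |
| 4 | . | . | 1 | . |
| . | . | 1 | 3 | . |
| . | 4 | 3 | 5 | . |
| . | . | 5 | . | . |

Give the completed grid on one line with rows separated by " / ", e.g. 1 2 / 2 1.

1 3 4 2 5 / 4 5 2 1 3 / 5 2 1 3 4 / 2 4 3 5 1 / 3 1 5 4 2

(r2,c3): row 2 has {1,4}; column 3 has {1,3,5}, so it must be 2.
(r2,c5): row 2 has {1,2,4}; column 5 has {5}, so it must be 3.
(r4,c1): row 4 has {3,4,5}; column 1 has {1,4}, so it must be 2.
(r4,c5): row 4 has {2,3,4,5}; column 5 has {3,5}, so it must be 1.
(r5,c1): row 5 has {5}; column 1 has {1,2,4}, so it must be 3.
(r1,c3): row 1 has {1,5}; column 3 has {1,2,3,5}, so it must be 4.
(r1,c4): row 1 has {1,4,5}; column 4 has {1,3,5}, so it must be 2.
(r2,c2): row 2 has {1,2,3,4}; column 2 has {4}, so it must be 5.
(r3,c1): row 3 has {1,3}; column 1 has {1,2,3,4}, so it must be 5.
(r3,c2): row 3 has {1,3,5}; column 2 has {4,5}, so it must be 2.
(r3,c5): row 3 has {1,2,3,5}; column 5 has {1,3,5}, so it must be 4.
(r5,c2): row 5 has {3,5}; column 2 has {2,4,5}, so it must be 1.
(r5,c4): row 5 has {1,3,5}; column 4 has {1,2,3,5}, so it must be 4.
(r5,c5): row 5 has {1,3,4,5}; column 5 has {1,3,4,5}, so it must be 2.
(r1,c2): row 1 has {1,2,4,5}; column 2 has {1,2,4,5}, so it must be 3.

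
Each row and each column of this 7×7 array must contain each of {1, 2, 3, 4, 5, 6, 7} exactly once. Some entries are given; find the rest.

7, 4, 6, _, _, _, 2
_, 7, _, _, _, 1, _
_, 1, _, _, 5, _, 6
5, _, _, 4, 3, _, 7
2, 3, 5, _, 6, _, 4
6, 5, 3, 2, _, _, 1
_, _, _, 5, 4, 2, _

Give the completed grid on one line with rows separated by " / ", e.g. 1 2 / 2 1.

(r1,c5) = 1
(r2,c5) = 2
(r4,c6) = 6
(r5,c6) = 7
(r6,c5) = 7
(r6,c6) = 4
(r7,c2) = 6
(r7,c7) = 3
(r1,c4) = 3
(r1,c6) = 5
(r2,c3) = 4
(r2,c4) = 6
(r2,c7) = 5
(r3,c4) = 7
(r3,c6) = 3
(r4,c2) = 2
(r4,c3) = 1
(r5,c4) = 1
(r7,c1) = 1
(r7,c3) = 7
(r2,c1) = 3
(r3,c1) = 4
(r3,c3) = 2

7 4 6 3 1 5 2 / 3 7 4 6 2 1 5 / 4 1 2 7 5 3 6 / 5 2 1 4 3 6 7 / 2 3 5 1 6 7 4 / 6 5 3 2 7 4 1 / 1 6 7 5 4 2 3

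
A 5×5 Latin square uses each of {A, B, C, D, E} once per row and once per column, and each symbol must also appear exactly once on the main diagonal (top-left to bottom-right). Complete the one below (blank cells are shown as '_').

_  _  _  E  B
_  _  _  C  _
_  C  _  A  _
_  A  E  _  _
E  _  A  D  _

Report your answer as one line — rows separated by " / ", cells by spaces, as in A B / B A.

At row 1, column 2: row 1 has {B,E}; column 2 has {A,C}; that leaves D.
At row 1, column 3: row 1 has {B,D,E}; column 3 has {A,E}; that leaves C.
At row 4, column 4: row 4 has {A,E}; column 4 has {A,C,D,E}; the diagonal is empty so far; that leaves B.
At row 5, column 2: row 5 has {A,D,E}; column 2 has {A,C,D}; that leaves B.
At row 5, column 5: row 5 has {A,B,D,E}; column 5 has {B}; the diagonal has {B}; that leaves C.
At row 1, column 1: row 1 has {B,C,D,E}; column 1 has {E}; the diagonal has {B,C}; that leaves A.
At row 2, column 2: row 2 has {C}; column 2 has {A,B,C,D}; the diagonal has {A,B,C}; that leaves E.
At row 3, column 3: row 3 has {A,C}; column 3 has {A,C,E}; the diagonal has {A,B,C,E}; that leaves D.
At row 3, column 5: row 3 has {A,C,D}; column 5 has {B,C}; that leaves E.
At row 4, column 5: row 4 has {A,B,E}; column 5 has {B,C,E}; that leaves D.
At row 2, column 3: row 2 has {C,E}; column 3 has {A,C,D,E}; that leaves B.
At row 2, column 5: row 2 has {B,C,E}; column 5 has {B,C,D,E}; that leaves A.
At row 3, column 1: row 3 has {A,C,D,E}; column 1 has {A,E}; that leaves B.
At row 4, column 1: row 4 has {A,B,D,E}; column 1 has {A,B,E}; that leaves C.
At row 2, column 1: row 2 has {A,B,C,E}; column 1 has {A,B,C,E}; that leaves D.

A D C E B / D E B C A / B C D A E / C A E B D / E B A D C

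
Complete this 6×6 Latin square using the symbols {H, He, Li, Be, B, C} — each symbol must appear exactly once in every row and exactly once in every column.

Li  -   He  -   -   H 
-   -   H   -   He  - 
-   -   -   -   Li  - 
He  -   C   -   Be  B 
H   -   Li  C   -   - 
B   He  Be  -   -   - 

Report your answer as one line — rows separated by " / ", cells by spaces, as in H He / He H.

Li B He Be C H / Be C H B He Li / C H B He Li Be / He Li C H Be B / H Be Li C B He / B He Be Li H C

At row 3, column 3: row 3 has {Li}; column 3 has {H,He,Li,Be,C}; that leaves B.
At row 5, column 5: row 5 has {H,Li,C}; column 5 has {He,Li,Be}; that leaves B.
At row 1, column 5: row 1 has {H,He,Li}; column 5 has {He,Li,Be,B}; that leaves C.
At row 5, column 2: row 5 has {H,Li,B,C}; column 2 has {He}; that leaves Be.
At row 5, column 6: row 5 has {H,Li,Be,B,C}; column 6 has {H,B}; that leaves He.
At row 6, column 5: row 6 has {He,Be,B}; column 5 has {He,Li,Be,B,C}; that leaves H.
At row 1, column 2: row 1 has {H,He,Li,C}; column 2 has {He,Be}; that leaves B.
At row 1, column 4: row 1 has {H,He,Li,B,C}; column 4 has {C}; that leaves Be.
At row 6, column 4: row 6 has {H,He,Be,B}; column 4 has {Be,C}; that leaves Li.
At row 6, column 6: row 6 has {H,He,Li,Be,B}; column 6 has {H,He,B}; that leaves C.
At row 2, column 4: row 2 has {H,He}; column 4 has {Li,Be,C}; that leaves B.
At row 3, column 6: row 3 has {Li,B}; column 6 has {H,He,B,C}; that leaves Be.
At row 4, column 4: row 4 has {He,Be,B,C}; column 4 has {Li,Be,B,C}; that leaves H.
At row 2, column 6: row 2 has {H,He,B}; column 6 has {H,He,Be,B,C}; that leaves Li.
At row 3, column 1: row 3 has {Li,Be,B}; column 1 has {H,He,Li,B}; that leaves C.
At row 3, column 2: row 3 has {Li,Be,B,C}; column 2 has {He,Be,B}; that leaves H.
At row 3, column 4: row 3 has {H,Li,Be,B,C}; column 4 has {H,Li,Be,B,C}; that leaves He.
At row 4, column 2: row 4 has {H,He,Be,B,C}; column 2 has {H,He,Be,B}; that leaves Li.
At row 2, column 1: row 2 has {H,He,Li,B}; column 1 has {H,He,Li,B,C}; that leaves Be.
At row 2, column 2: row 2 has {H,He,Li,Be,B}; column 2 has {H,He,Li,Be,B}; that leaves C.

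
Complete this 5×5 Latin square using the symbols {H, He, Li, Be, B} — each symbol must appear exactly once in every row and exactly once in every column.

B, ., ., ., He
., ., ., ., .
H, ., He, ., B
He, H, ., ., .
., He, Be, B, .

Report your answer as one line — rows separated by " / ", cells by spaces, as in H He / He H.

B Be Li H He / Be B H He Li / H Li He Be B / He H B Li Be / Li He Be B H

(r5,c1): row 5 has {He,Be,B}; column 1 has {H,He,B}, so it must be Li.
(r5,c5): row 5 has {He,Li,Be,B}; column 5 has {He,B}, so it must be H.
(r2,c1): row 2 is empty so far; column 1 has {H,He,Li,B}, so it must be Be.
(r2,c5): row 2 has {Be}; column 5 has {H,He,B}, so it must be Li.
(r4,c5): row 4 has {H,He}; column 5 has {H,He,Li,B}, so it must be Be.
(r2,c2): row 2 has {Li,Be}; column 2 has {H,He}, so it must be B.
(r2,c3): row 2 has {Li,Be,B}; column 3 has {He,Be}, so it must be H.
(r2,c4): row 2 has {H,Li,Be,B}; column 4 has {B}, so it must be He.
(r4,c4): row 4 has {H,He,Be}; column 4 has {He,B}, so it must be Li.
(r1,c3): row 1 has {He,B}; column 3 has {H,He,Be}, so it must be Li.
(r3,c4): row 3 has {H,He,B}; column 4 has {He,Li,B}, so it must be Be.
(r4,c3): row 4 has {H,He,Li,Be}; column 3 has {H,He,Li,Be}, so it must be B.
(r1,c2): row 1 has {He,Li,B}; column 2 has {H,He,B}, so it must be Be.
(r1,c4): row 1 has {He,Li,Be,B}; column 4 has {He,Li,Be,B}, so it must be H.
(r3,c2): row 3 has {H,He,Be,B}; column 2 has {H,He,Be,B}, so it must be Li.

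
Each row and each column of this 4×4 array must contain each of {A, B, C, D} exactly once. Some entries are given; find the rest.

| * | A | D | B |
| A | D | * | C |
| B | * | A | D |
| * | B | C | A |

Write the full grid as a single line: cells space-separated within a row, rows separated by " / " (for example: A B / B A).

(r1,c1) = C
(r2,c3) = B
(r3,c2) = C
(r4,c1) = D

C A D B / A D B C / B C A D / D B C A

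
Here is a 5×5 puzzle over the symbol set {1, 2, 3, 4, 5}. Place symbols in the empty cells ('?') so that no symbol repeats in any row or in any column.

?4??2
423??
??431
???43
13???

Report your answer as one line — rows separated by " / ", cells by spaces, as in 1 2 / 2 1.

3 4 1 5 2 / 4 2 3 1 5 / 2 5 4 3 1 / 5 1 2 4 3 / 1 3 5 2 4

(r2,c5): row 2 has {2,3,4}; column 5 has {1,2,3}, so it must be 5.
(r3,c2): row 3 has {1,3,4}; column 2 has {2,3,4}, so it must be 5.
(r4,c2): row 4 has {3,4}; column 2 has {2,3,4,5}, so it must be 1.
(r5,c5): row 5 has {1,3}; column 5 has {1,2,3,5}, so it must be 4.
(r2,c4): row 2 has {2,3,4,5}; column 4 has {3,4}, so it must be 1.
(r3,c1): row 3 has {1,3,4,5}; column 1 has {1,4}, so it must be 2.
(r4,c1): row 4 has {1,3,4}; column 1 has {1,2,4}, so it must be 5.
(r4,c3): row 4 has {1,3,4,5}; column 3 has {3,4}, so it must be 2.
(r5,c3): row 5 has {1,3,4}; column 3 has {2,3,4}, so it must be 5.
(r5,c4): row 5 has {1,3,4,5}; column 4 has {1,3,4}, so it must be 2.
(r1,c1): row 1 has {2,4}; column 1 has {1,2,4,5}, so it must be 3.
(r1,c3): row 1 has {2,3,4}; column 3 has {2,3,4,5}, so it must be 1.
(r1,c4): row 1 has {1,2,3,4}; column 4 has {1,2,3,4}, so it must be 5.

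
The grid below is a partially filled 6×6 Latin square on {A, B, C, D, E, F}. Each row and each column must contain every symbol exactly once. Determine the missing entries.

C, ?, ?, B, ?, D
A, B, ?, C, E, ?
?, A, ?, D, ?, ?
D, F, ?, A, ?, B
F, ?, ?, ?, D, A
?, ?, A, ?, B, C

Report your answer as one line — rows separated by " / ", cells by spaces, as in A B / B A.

(r1,c2) = E
(r1,c3) = F
(r1,c5) = A
(r2,c3) = D
(r2,c6) = F
(r3,c6) = E
(r4,c5) = C
(r5,c2) = C
(r5,c4) = E
(r6,c1) = E
(r6,c2) = D
(r6,c4) = F
(r3,c1) = B
(r3,c3) = C
(r3,c5) = F
(r4,c3) = E
(r5,c3) = B

C E F B A D / A B D C E F / B A C D F E / D F E A C B / F C B E D A / E D A F B C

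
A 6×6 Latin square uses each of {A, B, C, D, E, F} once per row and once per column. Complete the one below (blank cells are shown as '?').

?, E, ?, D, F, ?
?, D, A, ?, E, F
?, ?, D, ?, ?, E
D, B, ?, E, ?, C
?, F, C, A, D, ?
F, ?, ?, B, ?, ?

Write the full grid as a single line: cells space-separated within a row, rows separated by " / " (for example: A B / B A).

C E B D F A / B D A C E F / A C D F B E / D B F E A C / E F C A D B / F A E B C D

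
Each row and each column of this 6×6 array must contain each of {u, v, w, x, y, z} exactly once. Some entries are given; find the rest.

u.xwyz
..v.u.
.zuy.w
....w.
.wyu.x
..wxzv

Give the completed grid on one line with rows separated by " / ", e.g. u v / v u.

At row 1, column 2: row 1 has {u,w,x,y,z}; column 2 has {w,z}; that leaves v.
At row 2, column 4: row 2 has {u,v}; column 4 has {u,w,x,y}; that leaves z.
At row 2, column 6: row 2 has {u,v,z}; column 6 has {v,w,x,z}; that leaves y.
At row 4, column 3: row 4 has {w}; column 3 has {u,v,w,x,y}; that leaves z.
At row 4, column 4: row 4 has {w,z}; column 4 has {u,w,x,y,z}; that leaves v.
At row 4, column 6: row 4 has {v,w,z}; column 6 has {v,w,x,y,z}; that leaves u.
At row 5, column 5: row 5 has {u,w,x,y}; column 5 has {u,w,y,z}; that leaves v.
At row 6, column 1: row 6 has {v,w,x,z}; column 1 has {u}; that leaves y.
At row 6, column 2: row 6 has {v,w,x,y,z}; column 2 has {v,w,z}; that leaves u.
At row 2, column 2: row 2 has {u,v,y,z}; column 2 has {u,v,w,z}; that leaves x.
At row 3, column 5: row 3 has {u,w,y,z}; column 5 has {u,v,w,y,z}; that leaves x.
At row 4, column 1: row 4 has {u,v,w,z}; column 1 has {u,y}; that leaves x.
At row 4, column 2: row 4 has {u,v,w,x,z}; column 2 has {u,v,w,x,z}; that leaves y.
At row 5, column 1: row 5 has {u,v,w,x,y}; column 1 has {u,x,y}; that leaves z.
At row 2, column 1: row 2 has {u,v,x,y,z}; column 1 has {u,x,y,z}; that leaves w.
At row 3, column 1: row 3 has {u,w,x,y,z}; column 1 has {u,w,x,y,z}; that leaves v.

u v x w y z / w x v z u y / v z u y x w / x y z v w u / z w y u v x / y u w x z v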